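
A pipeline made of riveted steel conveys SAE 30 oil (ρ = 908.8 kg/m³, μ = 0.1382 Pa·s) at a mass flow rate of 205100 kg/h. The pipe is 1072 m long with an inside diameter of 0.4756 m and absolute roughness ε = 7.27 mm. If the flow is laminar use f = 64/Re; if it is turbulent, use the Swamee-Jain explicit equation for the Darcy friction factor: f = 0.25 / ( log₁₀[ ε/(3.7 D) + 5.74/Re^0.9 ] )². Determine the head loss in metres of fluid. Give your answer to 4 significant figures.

ṁ = 205100 kg/h = 205100/3600 = 56.97 kg/s.
A = πD²/4 = π(0.4756)²/4 = 0.1777 m²; mean velocity V = ṁ/(ρA) = 56.97/(908.8 · 0.1777) = 0.3529 m/s.
Reynolds number Re = ρVD/μ = 908.8 · 0.3529 · 0.4756 / 0.138 = 1104.
Re < 2300 → laminar flow, so f = 64/Re = 64/1104 = 0.05799 (the turbulent correlation is not needed).
Darcy-Weisbach: ΔP = f(L/D)(ρV²/2) = 0.05799·(1072/0.4756)·(908.8·0.3529²/2) = 0.05799·2254·56.58 = 7396 Pa.
Head loss h_f = ΔP/(ρg) = 7396/(908.8·9.81) = 0.8296 m.

h_f ≈ 0.8296 m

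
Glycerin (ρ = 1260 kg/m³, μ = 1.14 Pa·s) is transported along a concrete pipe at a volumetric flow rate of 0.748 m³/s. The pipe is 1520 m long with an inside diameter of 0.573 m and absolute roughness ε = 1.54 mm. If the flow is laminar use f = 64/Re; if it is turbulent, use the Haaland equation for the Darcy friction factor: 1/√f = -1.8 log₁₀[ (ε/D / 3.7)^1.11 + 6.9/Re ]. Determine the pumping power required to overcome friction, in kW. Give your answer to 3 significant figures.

Cross-sectional area A = πD²/4 = π(0.573)²/4 = 0.2579 m²; mean velocity V = Q/A = 0.748/0.2579 = 2.901 m/s.
Reynolds number Re = ρVD/μ = 1260 · 2.901 · 0.573 / 1.14 = 1837.
Re < 2300 → laminar flow, so f = 64/Re = 64/1837 = 0.03484 (the turbulent correlation is not needed).
Darcy-Weisbach: ΔP = f(L/D)(ρV²/2) = 0.03484·(1520/0.573)·(1260·2.901²/2) = 0.03484·2653·5301 = 4.899e+05 Pa.
Pumping power P = QΔP = 0.748·4.899e+05 = 366400 W = 366 kW.

P ≈ 366 kW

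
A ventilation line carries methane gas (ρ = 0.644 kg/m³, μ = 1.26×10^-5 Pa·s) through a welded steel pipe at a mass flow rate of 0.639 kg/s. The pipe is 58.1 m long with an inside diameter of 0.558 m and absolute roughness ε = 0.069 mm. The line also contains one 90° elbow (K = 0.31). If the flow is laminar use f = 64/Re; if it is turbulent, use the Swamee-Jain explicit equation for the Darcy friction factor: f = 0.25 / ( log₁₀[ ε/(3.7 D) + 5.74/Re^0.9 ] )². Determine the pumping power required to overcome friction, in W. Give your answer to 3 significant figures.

A = πD²/4 = π(0.558)²/4 = 0.2445 m²; mean velocity V = ṁ/(ρA) = 0.639/(0.644 · 0.2445) = 4.057 m/s.
Reynolds number Re = ρVD/μ = 0.644 · 4.057 · 0.558 / 1.26e-05 = 1.157e+05.
Re > 4000 → turbulent. Relative roughness ε/D = 6.9e-05/0.558 = 0.000124. Swamee-Jain: f = 0.25/(log₁₀[0.000124/3.7 + 5.74/1.157e+05^0.9])² = 0.25/(log₁₀[3.34e-05 + 0.000159])² = 0.25/(-3.715)² = 0.01811.
Total minor-loss coefficient ΣK = 1·0.31 = 0.31.
ΔP = [f·L/D + ΣK]·(ρV²/2) = [0.01811·58.1/0.558 + 0.31]·(0.644·4.057²/2) = [1.886 + 0.31]·5.301 = 11.64 Pa.
Q = ṁ/ρ = 0.639/0.644 = 0.9922 m³/s.
Pumping power P = QΔP = 0.9922·11.64 = 11.55 W = 11.5 W.

P ≈ 11.5 W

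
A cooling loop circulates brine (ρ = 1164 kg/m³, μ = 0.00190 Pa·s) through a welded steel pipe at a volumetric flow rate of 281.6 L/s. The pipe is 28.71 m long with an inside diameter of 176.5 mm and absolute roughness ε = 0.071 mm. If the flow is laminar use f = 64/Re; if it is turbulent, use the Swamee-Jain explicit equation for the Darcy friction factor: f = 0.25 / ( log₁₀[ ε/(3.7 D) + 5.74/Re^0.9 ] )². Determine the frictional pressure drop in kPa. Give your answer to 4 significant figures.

Q = 281.6 L/s = 281.6/1000 = 0.2816 m³/s.
Cross-sectional area A = πD²/4 = π(0.1765)²/4 = 0.02447 m²; mean velocity V = Q/A = 0.2816/0.02447 = 11.51 m/s.
Reynolds number Re = ρVD/μ = 1164 · 11.51 · 0.1765 / 0.0019 = 1.245e+06.
Re > 4000 → turbulent. Relative roughness ε/D = 7.1e-05/0.1765 = 0.000402. Swamee-Jain: f = 0.25/(log₁₀[0.000402/3.7 + 5.74/1.245e+06^0.9])² = 0.25/(log₁₀[0.000109 + 1.88e-05])² = 0.25/(-3.895)² = 0.01648.
Darcy-Weisbach: ΔP = f(L/D)(ρV²/2) = 0.01648·(28.71/0.1765)·(1164·11.51²/2) = 0.01648·162.7·7.71e+04 = 2.067e+05 Pa.
ΔP = 2.067e+05 Pa = 206.7 kPa.

ΔP ≈ 206.7 kPa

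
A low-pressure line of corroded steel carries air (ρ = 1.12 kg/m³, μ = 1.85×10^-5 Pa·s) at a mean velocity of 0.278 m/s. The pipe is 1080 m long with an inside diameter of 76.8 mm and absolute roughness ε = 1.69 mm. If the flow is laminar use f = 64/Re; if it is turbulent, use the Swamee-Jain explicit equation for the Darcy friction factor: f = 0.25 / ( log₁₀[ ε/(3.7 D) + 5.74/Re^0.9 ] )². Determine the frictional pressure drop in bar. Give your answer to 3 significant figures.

Reynolds number Re = ρVD/μ = 1.12 · 0.278 · 0.0768 / 1.85e-05 = 1293.
Re < 2300 → laminar flow, so f = 64/Re = 64/1293 = 0.04951 (the turbulent correlation is not needed).
Darcy-Weisbach: ΔP = f(L/D)(ρV²/2) = 0.04951·(1080/0.0768)·(1.12·0.278²/2) = 0.04951·1.406e+04·0.04328 = 30.13 Pa.
ΔP = 30.13 Pa = 3.01×10^-4 bar.

ΔP ≈ 3.01×10^-4 bar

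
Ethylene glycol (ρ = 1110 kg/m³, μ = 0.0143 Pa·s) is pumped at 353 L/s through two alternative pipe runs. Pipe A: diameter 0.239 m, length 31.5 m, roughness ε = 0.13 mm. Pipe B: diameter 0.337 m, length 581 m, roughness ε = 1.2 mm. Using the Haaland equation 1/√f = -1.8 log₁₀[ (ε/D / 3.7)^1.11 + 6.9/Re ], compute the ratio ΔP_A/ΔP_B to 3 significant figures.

Pipe A: V = Q/A = 0.353/0.04486 = 7.868 m/s; Re = 1.46e+05; ε/D = 0.000544; Haaland → f = 0.01941; ΔP_A = f(L/D)(ρV²/2) = 8.792e+04 Pa.
Pipe B: V = Q/A = 0.353/0.0892 = 3.958 m/s; Re = 1.035e+05; ε/D = 0.00356; Haaland → f = 0.02854; ΔP_B = f(L/D)(ρV²/2) = 4.278e+05 Pa.
ΔP_A/ΔP_B = 8.792e+04/4.278e+05 = 0.206.

ΔP_A/ΔP_B ≈ 0.206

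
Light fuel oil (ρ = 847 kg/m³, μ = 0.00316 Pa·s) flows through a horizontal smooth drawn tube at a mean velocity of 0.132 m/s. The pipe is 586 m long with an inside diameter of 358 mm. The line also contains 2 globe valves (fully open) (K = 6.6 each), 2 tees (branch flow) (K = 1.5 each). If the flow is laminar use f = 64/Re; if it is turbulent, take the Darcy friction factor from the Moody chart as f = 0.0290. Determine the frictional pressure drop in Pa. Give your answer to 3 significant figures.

ΔP ≈ 470 Pa

Reynolds number Re = ρVD/μ = 847 · 0.132 · 0.358 / 0.00316 = 1.267e+04.
Re > 4000 → turbulent; use the Moody-chart value f = 0.0290.
Total minor-loss coefficient ΣK = 2·6.6 + 2·1.5 = 16.2.
ΔP = [f·L/D + ΣK]·(ρV²/2) = [0.029·586/0.358 + 16.2]·(847·0.132²/2) = [47.47 + 16.2]·7.379 = 469.8 Pa.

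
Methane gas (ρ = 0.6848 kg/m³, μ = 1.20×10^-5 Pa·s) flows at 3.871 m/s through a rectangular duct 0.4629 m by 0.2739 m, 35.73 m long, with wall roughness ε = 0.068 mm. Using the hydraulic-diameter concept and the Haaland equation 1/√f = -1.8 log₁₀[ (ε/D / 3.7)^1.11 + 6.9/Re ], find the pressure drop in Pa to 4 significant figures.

ΔP ≈ 10.47 Pa

Hydraulic diameter D_h = 4A/P = 4·(0.4629·0.2739)/(2·(0.4629+0.2739)) = 0.5072/1.474 = 0.3442 m.
Re = ρVD_h/μ = 0.6848·3.871·0.3442/1.2e-05 = 7.603e+04.
ε/D_h = 6.8e-05/0.3442 = 0.000198; Haaland gives 1/√f = -1.8 log₁₀[1.81e-05+9.08e-05] = 7.134, so f = 0.01965.
ΔP = f(L/D_h)(ρV²/2) = 0.01965·35.73/0.3442·5.131 = 10.47 Pa.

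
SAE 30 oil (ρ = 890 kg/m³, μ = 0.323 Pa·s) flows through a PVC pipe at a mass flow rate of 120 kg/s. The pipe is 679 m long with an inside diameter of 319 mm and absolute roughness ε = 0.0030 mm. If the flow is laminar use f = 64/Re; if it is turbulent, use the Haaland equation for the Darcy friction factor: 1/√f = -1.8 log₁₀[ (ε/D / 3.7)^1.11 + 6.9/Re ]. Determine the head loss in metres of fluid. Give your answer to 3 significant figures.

h_f ≈ 13.3 m

A = πD²/4 = π(0.319)²/4 = 0.07992 m²; mean velocity V = ṁ/(ρA) = 120/(890 · 0.07992) = 1.687 m/s.
Reynolds number Re = ρVD/μ = 890 · 1.687 · 0.319 / 0.323 = 1483.
Re < 2300 → laminar flow, so f = 64/Re = 64/1483 = 0.04316 (the turbulent correlation is not needed).
Darcy-Weisbach: ΔP = f(L/D)(ρV²/2) = 0.04316·(679/0.319)·(890·1.687²/2) = 0.04316·2129·1266 = 1.163e+05 Pa.
Head loss h_f = ΔP/(ρg) = 1.163e+05/(890·9.81) = 13.3 m.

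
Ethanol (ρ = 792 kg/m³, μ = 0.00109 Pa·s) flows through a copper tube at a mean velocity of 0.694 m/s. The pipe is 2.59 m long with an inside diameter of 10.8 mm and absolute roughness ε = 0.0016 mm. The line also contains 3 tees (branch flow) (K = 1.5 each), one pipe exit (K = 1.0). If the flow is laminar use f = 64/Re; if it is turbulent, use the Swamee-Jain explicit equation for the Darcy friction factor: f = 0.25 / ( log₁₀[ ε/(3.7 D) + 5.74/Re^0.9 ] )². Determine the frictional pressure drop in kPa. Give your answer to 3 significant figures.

ΔP ≈ 2.74 kPa

Reynolds number Re = ρVD/μ = 792 · 0.694 · 0.0108 / 0.00109 = 5446.
Re > 4000 → turbulent. Relative roughness ε/D = 1.6e-06/0.0108 = 0.000148. Swamee-Jain: f = 0.25/(log₁₀[0.000148/3.7 + 5.74/5446^0.9])² = 0.25/(log₁₀[4e-05 + 0.00249])² = 0.25/(-2.597)² = 0.03708.
Total minor-loss coefficient ΣK = 3·1.5 + 1·1 = 5.5.
ΔP = [f·L/D + ΣK]·(ρV²/2) = [0.03708·2.59/0.0108 + 5.5]·(792·0.694²/2) = [8.892 + 5.5]·190.7 = 2745 Pa.
ΔP = 2745 Pa = 2.74 kPa.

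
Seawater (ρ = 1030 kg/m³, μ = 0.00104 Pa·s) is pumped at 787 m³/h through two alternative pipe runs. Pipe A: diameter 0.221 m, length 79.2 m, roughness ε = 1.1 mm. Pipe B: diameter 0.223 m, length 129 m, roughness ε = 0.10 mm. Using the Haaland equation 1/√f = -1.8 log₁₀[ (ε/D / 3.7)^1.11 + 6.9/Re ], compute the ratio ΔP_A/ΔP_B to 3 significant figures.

Pipe A: V = Q/A = 0.2186/0.03836 = 5.699 m/s; Re = 1.247e+06; ε/D = 0.00498; Haaland → f = 0.03046; ΔP_A = f(L/D)(ρV²/2) = 1.826e+05 Pa.
Pipe B: V = Q/A = 0.2186/0.03906 = 5.597 m/s; Re = 1.236e+06; ε/D = 0.000448; Haaland → f = 0.01672; ΔP_B = f(L/D)(ρV²/2) = 1.561e+05 Pa.
ΔP_A/ΔP_B = 1.826e+05/1.561e+05 = 1.17.

ΔP_A/ΔP_B ≈ 1.17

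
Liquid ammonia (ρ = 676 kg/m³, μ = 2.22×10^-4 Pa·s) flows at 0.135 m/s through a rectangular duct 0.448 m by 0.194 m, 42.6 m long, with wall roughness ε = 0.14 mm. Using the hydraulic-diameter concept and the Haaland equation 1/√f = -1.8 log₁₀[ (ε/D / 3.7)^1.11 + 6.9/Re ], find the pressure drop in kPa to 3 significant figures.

ΔP ≈ 0.0193 kPa

Hydraulic diameter D_h = 4A/P = 4·(0.448·0.194)/(2·(0.448+0.194)) = 0.3476/1.284 = 0.2708 m.
Re = ρVD_h/μ = 676·0.135·0.2708/0.000222 = 1.113e+05.
ε/D_h = 0.00014/0.2708 = 0.000517; Haaland gives 1/√f = -1.8 log₁₀[5.26e-05+6.2e-05] = 7.093, so f = 0.01988.
ΔP = f(L/D_h)(ρV²/2) = 0.01988·42.6/0.2708·6.16 = 19.26 Pa.
ΔP = 0.0193 kPa.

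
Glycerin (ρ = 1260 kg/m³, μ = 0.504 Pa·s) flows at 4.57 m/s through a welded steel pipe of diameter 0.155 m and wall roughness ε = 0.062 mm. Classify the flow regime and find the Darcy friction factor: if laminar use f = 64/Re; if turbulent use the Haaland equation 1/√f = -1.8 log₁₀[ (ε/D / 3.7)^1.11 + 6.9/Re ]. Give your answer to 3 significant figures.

f ≈ 0.0361

Re = ρVD/μ = 1260·4.57·0.155/0.504 = 1771.
Re < 2300 → laminar, so f = 64/Re = 0.03614 (roughness is irrelevant in laminar flow).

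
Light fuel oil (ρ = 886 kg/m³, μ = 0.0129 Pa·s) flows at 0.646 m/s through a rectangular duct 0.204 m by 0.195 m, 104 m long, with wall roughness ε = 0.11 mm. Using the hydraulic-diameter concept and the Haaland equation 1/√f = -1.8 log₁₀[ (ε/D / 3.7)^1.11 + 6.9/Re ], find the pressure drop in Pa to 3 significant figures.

ΔP ≈ 3140 Pa

Hydraulic diameter D_h = 4A/P = 4·(0.204·0.195)/(2·(0.204+0.195)) = 0.1591/0.798 = 0.1994 m.
Re = ρVD_h/μ = 886·0.646·0.1994/0.0129 = 8847.
ε/D_h = 0.00011/0.1994 = 0.000552; Haaland gives 1/√f = -1.8 log₁₀[5.66e-05+0.00078] = 5.54, so f = 0.03259.
ΔP = f(L/D_h)(ρV²/2) = 0.03259·104/0.1994·184.9 = 3142 Pa.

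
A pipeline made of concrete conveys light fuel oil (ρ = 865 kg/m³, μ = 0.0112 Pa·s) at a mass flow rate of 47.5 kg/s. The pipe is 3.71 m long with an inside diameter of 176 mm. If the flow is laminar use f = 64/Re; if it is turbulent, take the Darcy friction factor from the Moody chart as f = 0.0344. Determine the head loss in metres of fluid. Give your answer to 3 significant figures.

h_f ≈ 0.188 m

A = πD²/4 = π(0.176)²/4 = 0.02433 m²; mean velocity V = ṁ/(ρA) = 47.5/(865 · 0.02433) = 2.257 m/s.
Reynolds number Re = ρVD/μ = 865 · 2.257 · 0.176 / 0.0112 = 3.068e+04.
Re > 4000 → turbulent; use the Moody-chart value f = 0.0344.
Darcy-Weisbach: ΔP = f(L/D)(ρV²/2) = 0.0344·(3.71/0.176)·(865·2.257²/2) = 0.0344·21.08·2203 = 1598 Pa.
Head loss h_f = ΔP/(ρg) = 1598/(865·9.81) = 0.188 m.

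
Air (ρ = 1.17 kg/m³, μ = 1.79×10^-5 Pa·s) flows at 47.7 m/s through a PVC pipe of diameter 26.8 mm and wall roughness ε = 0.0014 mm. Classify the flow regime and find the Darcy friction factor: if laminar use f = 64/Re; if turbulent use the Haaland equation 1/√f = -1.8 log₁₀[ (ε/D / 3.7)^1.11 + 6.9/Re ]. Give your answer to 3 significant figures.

Re = ρVD/μ = 1.17·47.7·0.0268/1.79e-05 = 8.356e+04.
Re > 4000 → turbulent. ε/D = 1.4e-06/0.0268 = 5.22e-05; Haaland: 1/√f = -1.8 log₁₀[4.13e-06 + 8.26e-05] = 7.311, so f = 0.01871.

f ≈ 0.0187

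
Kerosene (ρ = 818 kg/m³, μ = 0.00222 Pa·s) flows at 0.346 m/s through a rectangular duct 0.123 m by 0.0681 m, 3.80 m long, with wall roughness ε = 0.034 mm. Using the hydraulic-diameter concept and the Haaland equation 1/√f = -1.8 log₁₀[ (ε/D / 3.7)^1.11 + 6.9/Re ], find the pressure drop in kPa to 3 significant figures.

ΔP ≈ 0.0646 kPa

Hydraulic diameter D_h = 4A/P = 4·(0.123·0.0681)/(2·(0.123+0.0681)) = 0.03351/0.3822 = 0.08766 m.
Re = ρVD_h/μ = 818·0.346·0.08766/0.00222 = 1.118e+04.
ε/D_h = 3.4e-05/0.08766 = 0.000388; Haaland gives 1/√f = -1.8 log₁₀[3.83e-05+0.000617] = 5.73, so f = 0.03046.
ΔP = f(L/D_h)(ρV²/2) = 0.03046·3.8/0.08766·48.96 = 64.64 Pa.
ΔP = 0.0646 kPa.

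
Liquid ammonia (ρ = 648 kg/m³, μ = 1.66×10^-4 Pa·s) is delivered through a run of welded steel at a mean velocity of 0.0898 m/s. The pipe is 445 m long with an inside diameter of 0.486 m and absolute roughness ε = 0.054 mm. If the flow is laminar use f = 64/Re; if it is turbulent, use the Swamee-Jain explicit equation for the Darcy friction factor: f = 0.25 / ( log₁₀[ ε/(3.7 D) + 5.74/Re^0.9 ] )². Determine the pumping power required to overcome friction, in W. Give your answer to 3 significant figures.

Reynolds number Re = ρVD/μ = 648 · 0.0898 · 0.486 / 0.000166 = 1.704e+05.
Re > 4000 → turbulent. Relative roughness ε/D = 5.4e-05/0.486 = 0.000111. Swamee-Jain: f = 0.25/(log₁₀[0.000111/3.7 + 5.74/1.704e+05^0.9])² = 0.25/(log₁₀[3e-05 + 0.000112])² = 0.25/(-3.846)² = 0.0169.
Darcy-Weisbach: ΔP = f(L/D)(ρV²/2) = 0.0169·(445/0.486)·(648·0.0898²/2) = 0.0169·915.6·2.613 = 40.42 Pa.
Q = V·A = 0.0898·0.1855 = 0.01666 m³/s.
Pumping power P = QΔP = 0.01666·40.42 = 0.6734 W = 0.673 W.

P ≈ 0.673 W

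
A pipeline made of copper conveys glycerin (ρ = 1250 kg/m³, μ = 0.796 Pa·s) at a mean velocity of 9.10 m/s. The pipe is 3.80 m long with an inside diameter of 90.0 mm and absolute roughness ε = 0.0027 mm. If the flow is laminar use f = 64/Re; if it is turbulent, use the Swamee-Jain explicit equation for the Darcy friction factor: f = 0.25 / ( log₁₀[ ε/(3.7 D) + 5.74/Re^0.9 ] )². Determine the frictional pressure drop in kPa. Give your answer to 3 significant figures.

ΔP ≈ 109 kPa

Reynolds number Re = ρVD/μ = 1250 · 9.1 · 0.09 / 0.796 = 1286.
Re < 2300 → laminar flow, so f = 64/Re = 64/1286 = 0.04976 (the turbulent correlation is not needed).
Darcy-Weisbach: ΔP = f(L/D)(ρV²/2) = 0.04976·(3.8/0.09)·(1250·9.1²/2) = 0.04976·42.22·5.176e+04 = 1.087e+05 Pa.
ΔP = 1.087e+05 Pa = 109 kPa.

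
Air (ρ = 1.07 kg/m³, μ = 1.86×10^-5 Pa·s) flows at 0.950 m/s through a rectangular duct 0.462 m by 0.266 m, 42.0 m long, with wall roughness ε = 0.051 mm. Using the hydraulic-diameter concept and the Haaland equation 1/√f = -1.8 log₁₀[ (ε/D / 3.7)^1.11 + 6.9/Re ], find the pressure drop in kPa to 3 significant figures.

Hydraulic diameter D_h = 4A/P = 4·(0.462·0.266)/(2·(0.462+0.266)) = 0.4916/1.456 = 0.3376 m.
Re = ρVD_h/μ = 1.07·0.95·0.3376/1.86e-05 = 1.845e+04.
ε/D_h = 5.1e-05/0.3376 = 0.000151; Haaland gives 1/√f = -1.8 log₁₀[1.34e-05+0.000374] = 6.141, so f = 0.02651.
ΔP = f(L/D_h)(ρV²/2) = 0.02651·42/0.3376·0.4828 = 1.593 Pa.
ΔP = 0.00159 kPa.

ΔP ≈ 0.00159 kPa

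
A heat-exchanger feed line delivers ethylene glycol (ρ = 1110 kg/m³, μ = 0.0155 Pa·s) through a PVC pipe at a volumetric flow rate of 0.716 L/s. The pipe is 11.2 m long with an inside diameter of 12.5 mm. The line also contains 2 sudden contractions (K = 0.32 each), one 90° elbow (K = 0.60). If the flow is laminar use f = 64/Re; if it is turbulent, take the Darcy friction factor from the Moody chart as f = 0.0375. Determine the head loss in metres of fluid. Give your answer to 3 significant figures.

Q = 0.716 L/s = 0.716/1000 = 0.000716 m³/s.
Cross-sectional area A = πD²/4 = π(0.0125)²/4 = 0.0001227 m²; mean velocity V = Q/A = 0.000716/0.0001227 = 5.834 m/s.
Reynolds number Re = ρVD/μ = 1110 · 5.834 · 0.0125 / 0.0155 = 5223.
Re > 4000 → turbulent; use the Moody-chart value f = 0.0375.
Total minor-loss coefficient ΣK = 2·0.32 + 1·0.6 = 1.24.
ΔP = [f·L/D + ΣK]·(ρV²/2) = [0.0375·11.2/0.0125 + 1.24]·(1110·5.834²/2) = [33.6 + 1.24]·1.889e+04 = 6.582e+05 Pa.
Head loss h_f = ΔP/(ρg) = 6.582e+05/(1110·9.81) = 60.4 m.

h_f ≈ 60.4 m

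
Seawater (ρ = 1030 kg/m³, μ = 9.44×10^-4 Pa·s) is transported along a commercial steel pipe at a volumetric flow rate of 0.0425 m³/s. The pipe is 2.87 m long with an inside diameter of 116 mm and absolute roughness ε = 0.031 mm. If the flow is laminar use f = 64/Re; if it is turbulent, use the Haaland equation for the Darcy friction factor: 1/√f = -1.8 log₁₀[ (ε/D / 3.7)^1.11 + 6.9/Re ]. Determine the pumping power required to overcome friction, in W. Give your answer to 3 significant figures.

P ≈ 139 W

Cross-sectional area A = πD²/4 = π(0.116)²/4 = 0.01057 m²; mean velocity V = Q/A = 0.0425/0.01057 = 4.021 m/s.
Reynolds number Re = ρVD/μ = 1030 · 4.021 · 0.116 / 0.000944 = 5.09e+05.
Re > 4000 → turbulent. Relative roughness ε/D = 3.1e-05/0.116 = 0.000267. Haaland: 1/√f = -1.8 log₁₀[(0.000267/3.7)^1.11 + 6.9/5.09e+05] = -1.8 log₁₀[2.53e-05 + 1.36e-05] = 7.939, so f = 0.01587.
Darcy-Weisbach: ΔP = f(L/D)(ρV²/2) = 0.01587·(2.87/0.116)·(1030·4.021²/2) = 0.01587·24.74·8329 = 3269 Pa.
Pumping power P = QΔP = 0.0425·3269 = 139.0 W = 139 W.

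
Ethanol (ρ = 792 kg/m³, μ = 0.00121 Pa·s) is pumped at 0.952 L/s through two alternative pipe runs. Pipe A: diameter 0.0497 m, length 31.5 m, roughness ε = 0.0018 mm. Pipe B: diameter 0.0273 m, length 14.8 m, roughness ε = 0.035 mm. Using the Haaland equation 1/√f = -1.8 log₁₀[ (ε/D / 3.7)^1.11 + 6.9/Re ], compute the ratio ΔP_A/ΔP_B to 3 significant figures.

ΔP_A/ΔP_B ≈ 0.110

Pipe A: V = Q/A = 0.000952/0.00194 = 0.4907 m/s; Re = 1.596e+04; ε/D = 3.62e-05; Haaland → f = 0.02731; ΔP_A = f(L/D)(ρV²/2) = 1651 Pa.
Pipe B: V = Q/A = 0.000952/0.0005853 = 1.626 m/s; Re = 2.906e+04; ε/D = 0.00128; Haaland → f = 0.02641; ΔP_B = f(L/D)(ρV²/2) = 1.5e+04 Pa.
ΔP_A/ΔP_B = 1651/1.5e+04 = 0.110.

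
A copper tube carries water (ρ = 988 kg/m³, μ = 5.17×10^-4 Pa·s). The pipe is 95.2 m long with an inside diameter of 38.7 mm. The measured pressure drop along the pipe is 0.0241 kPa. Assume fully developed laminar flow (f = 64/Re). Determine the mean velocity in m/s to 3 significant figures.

For laminar flow, f = 64/Re with Re = ρVD/μ, so Darcy-Weisbach reduces to ΔP = 32μLV/D². Solving for V: V = ΔP·D²/(32μL) = 24.1·(0.0387)²/(32·0.000517·95.2) = 0.02292 m/s.
Check: Re = ρVD/μ = 988·0.02292·0.0387/0.000517 = 1695 < 2300, so the laminar assumption holds.

V ≈ 0.0229 m/s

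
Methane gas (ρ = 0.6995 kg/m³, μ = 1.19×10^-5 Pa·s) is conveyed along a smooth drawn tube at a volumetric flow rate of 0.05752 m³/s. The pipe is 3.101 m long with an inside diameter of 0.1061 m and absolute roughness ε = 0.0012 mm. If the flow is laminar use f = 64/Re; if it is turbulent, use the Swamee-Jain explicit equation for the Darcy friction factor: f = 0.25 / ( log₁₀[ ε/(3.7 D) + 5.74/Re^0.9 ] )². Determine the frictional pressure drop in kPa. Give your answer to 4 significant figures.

ΔP ≈ 0.009438 kPa

Cross-sectional area A = πD²/4 = π(0.1061)²/4 = 0.008841 m²; mean velocity V = Q/A = 0.05752/0.008841 = 6.506 m/s.
Reynolds number Re = ρVD/μ = 0.6995 · 6.506 · 0.1061 / 1.19e-05 = 4.057e+04.
Re > 4000 → turbulent. Relative roughness ε/D = 1.2e-06/0.1061 = 1.13e-05. Swamee-Jain: f = 0.25/(log₁₀[1.13e-05/3.7 + 5.74/4.057e+04^0.9])² = 0.25/(log₁₀[3.06e-06 + 0.000409])² = 0.25/(-3.385)² = 0.02181.
Darcy-Weisbach: ΔP = f(L/D)(ρV²/2) = 0.02181·(3.101/0.1061)·(0.6995·6.506²/2) = 0.02181·29.23·14.8 = 9.438 Pa.
ΔP = 9.438 Pa = 0.009438 kPa.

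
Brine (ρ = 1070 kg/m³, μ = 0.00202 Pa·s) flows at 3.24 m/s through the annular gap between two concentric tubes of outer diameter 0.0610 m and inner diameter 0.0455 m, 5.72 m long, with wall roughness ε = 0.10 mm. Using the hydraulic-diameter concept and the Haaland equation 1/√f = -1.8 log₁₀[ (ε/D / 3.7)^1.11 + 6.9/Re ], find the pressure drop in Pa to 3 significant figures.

ΔP ≈ 73600 Pa

Hydraulic diameter D_h = 4A/P = D_o - D_i = 0.061 - 0.0455 = 0.0155 m.
Re = ρVD_h/μ = 1070·3.24·0.0155/0.00202 = 2.66e+04.
ε/D_h = 0.0001/0.0155 = 0.00645; Haaland gives 1/√f = -1.8 log₁₀[0.000867+0.000259] = 5.307, so f = 0.03551.
ΔP = f(L/D_h)(ρV²/2) = 0.03551·5.72/0.0155·5616 = 7.359e+04 Pa.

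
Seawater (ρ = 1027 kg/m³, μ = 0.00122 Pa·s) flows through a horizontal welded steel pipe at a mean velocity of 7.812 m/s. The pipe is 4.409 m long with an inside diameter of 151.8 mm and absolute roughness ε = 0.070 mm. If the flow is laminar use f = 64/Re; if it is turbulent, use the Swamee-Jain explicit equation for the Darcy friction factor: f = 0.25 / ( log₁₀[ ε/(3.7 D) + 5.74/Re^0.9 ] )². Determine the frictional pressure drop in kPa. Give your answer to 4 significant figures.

Reynolds number Re = ρVD/μ = 1027 · 7.812 · 0.1518 / 0.00122 = 9.983e+05.
Re > 4000 → turbulent. Relative roughness ε/D = 7e-05/0.1518 = 0.000461. Swamee-Jain: f = 0.25/(log₁₀[0.000461/3.7 + 5.74/9.983e+05^0.9])² = 0.25/(log₁₀[0.000125 + 2.29e-05])² = 0.25/(-3.831)² = 0.01703.
Darcy-Weisbach: ΔP = f(L/D)(ρV²/2) = 0.01703·(4.409/0.1518)·(1027·7.812²/2) = 0.01703·29.04·3.134e+04 = 1.55e+04 Pa.
ΔP = 1.55e+04 Pa = 15.50 kPa.

ΔP ≈ 15.50 kPa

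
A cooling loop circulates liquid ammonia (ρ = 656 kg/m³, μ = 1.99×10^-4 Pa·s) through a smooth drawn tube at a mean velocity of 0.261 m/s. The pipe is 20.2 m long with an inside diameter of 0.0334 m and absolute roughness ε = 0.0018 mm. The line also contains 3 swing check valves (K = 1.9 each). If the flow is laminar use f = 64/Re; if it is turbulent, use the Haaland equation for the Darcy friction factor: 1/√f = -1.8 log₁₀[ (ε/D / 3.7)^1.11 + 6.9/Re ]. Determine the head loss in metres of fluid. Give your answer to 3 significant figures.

h_f ≈ 0.0695 m

Reynolds number Re = ρVD/μ = 656 · 0.261 · 0.0334 / 0.000199 = 2.874e+04.
Re > 4000 → turbulent. Relative roughness ε/D = 1.8e-06/0.0334 = 5.39e-05. Haaland: 1/√f = -1.8 log₁₀[(5.39e-05/3.7)^1.11 + 6.9/2.874e+04] = -1.8 log₁₀[4.28e-06 + 0.00024] = 6.501, so f = 0.02366.
Total minor-loss coefficient ΣK = 3·1.9 = 5.7.
ΔP = [f·L/D + ΣK]·(ρV²/2) = [0.02366·20.2/0.0334 + 5.7]·(656·0.261²/2) = [14.31 + 5.7]·22.34 = 447.1 Pa.
Head loss h_f = ΔP/(ρg) = 447.1/(656·9.81) = 0.0695 m.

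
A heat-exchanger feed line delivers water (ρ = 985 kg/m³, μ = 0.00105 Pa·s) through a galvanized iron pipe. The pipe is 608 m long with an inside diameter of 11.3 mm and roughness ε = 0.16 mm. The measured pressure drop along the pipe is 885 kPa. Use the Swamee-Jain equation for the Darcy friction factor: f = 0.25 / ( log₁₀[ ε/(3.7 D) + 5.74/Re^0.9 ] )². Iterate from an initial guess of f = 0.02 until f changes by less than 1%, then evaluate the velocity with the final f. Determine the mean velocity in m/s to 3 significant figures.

V ≈ 0.827 m/s

Rearranging Darcy-Weisbach: V = √(2·ΔP·D/(f·L·ρ)). With ε/D = 0.00016/0.0113 = 0.0142, iterate starting from f = 0.02:
  f = 0.02 → V = √(2·8.85e+05·0.0113/(0.02·608·985)) = 1.292 m/s; Re = ρVD/μ = 1.37e+04; f → 0.04691
  f = 0.04691 → V = 0.8438 m/s; Re = 8945; f → 0.04869
  f = 0.04869 → V = 0.8282 m/s; Re = 8779; f → 0.04878
Converged (Δf/f < 1%). With the final f = 0.04878: V = √(2·8.85e+05·0.0113/(0.04878·608·985)) = 0.8274 m/s.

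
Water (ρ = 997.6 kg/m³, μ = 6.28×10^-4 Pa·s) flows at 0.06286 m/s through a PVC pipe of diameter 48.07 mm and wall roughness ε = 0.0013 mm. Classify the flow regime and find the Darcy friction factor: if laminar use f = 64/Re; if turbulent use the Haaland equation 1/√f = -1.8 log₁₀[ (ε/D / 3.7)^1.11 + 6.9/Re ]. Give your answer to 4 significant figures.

f ≈ 0.03822

Re = ρVD/μ = 997.6·0.06286·0.04807/0.000628 = 4800.
Re > 4000 → turbulent. ε/D = 1.3e-06/0.04807 = 2.7e-05; Haaland: 1/√f = -1.8 log₁₀[1.99e-06 + 0.00144] = 5.115, so f = 0.03822.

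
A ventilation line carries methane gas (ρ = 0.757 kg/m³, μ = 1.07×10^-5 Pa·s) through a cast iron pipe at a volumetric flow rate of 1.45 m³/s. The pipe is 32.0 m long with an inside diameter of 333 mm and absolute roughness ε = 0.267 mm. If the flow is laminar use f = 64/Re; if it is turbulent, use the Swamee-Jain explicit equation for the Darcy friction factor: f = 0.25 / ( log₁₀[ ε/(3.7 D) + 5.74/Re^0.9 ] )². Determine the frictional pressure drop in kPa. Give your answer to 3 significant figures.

ΔP ≈ 0.198 kPa

Cross-sectional area A = πD²/4 = π(0.333)²/4 = 0.08709 m²; mean velocity V = Q/A = 1.45/0.08709 = 16.65 m/s.
Reynolds number Re = ρVD/μ = 0.757 · 16.65 · 0.333 / 1.07e-05 = 3.922e+05.
Re > 4000 → turbulent. Relative roughness ε/D = 0.000267/0.333 = 0.000802. Swamee-Jain: f = 0.25/(log₁₀[0.000802/3.7 + 5.74/3.922e+05^0.9])² = 0.25/(log₁₀[0.000217 + 5.31e-05])² = 0.25/(-3.569)² = 0.01963.
Darcy-Weisbach: ΔP = f(L/D)(ρV²/2) = 0.01963·(32/0.333)·(0.757·16.65²/2) = 0.01963·96.1·104.9 = 197.9 Pa.
ΔP = 197.9 Pa = 0.198 kPa.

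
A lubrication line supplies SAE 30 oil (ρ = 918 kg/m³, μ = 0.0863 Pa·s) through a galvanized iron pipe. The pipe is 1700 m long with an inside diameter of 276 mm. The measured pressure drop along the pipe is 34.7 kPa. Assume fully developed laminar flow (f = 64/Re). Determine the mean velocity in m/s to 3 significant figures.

For laminar flow, f = 64/Re with Re = ρVD/μ, so Darcy-Weisbach reduces to ΔP = 32μLV/D². Solving for V: V = ΔP·D²/(32μL) = 3.47e+04·(0.276)²/(32·0.0863·1700) = 0.563 m/s.
Check: Re = ρVD/μ = 918·0.563·0.276/0.0863 = 1653 < 2300, so the laminar assumption holds.

V ≈ 0.563 m/s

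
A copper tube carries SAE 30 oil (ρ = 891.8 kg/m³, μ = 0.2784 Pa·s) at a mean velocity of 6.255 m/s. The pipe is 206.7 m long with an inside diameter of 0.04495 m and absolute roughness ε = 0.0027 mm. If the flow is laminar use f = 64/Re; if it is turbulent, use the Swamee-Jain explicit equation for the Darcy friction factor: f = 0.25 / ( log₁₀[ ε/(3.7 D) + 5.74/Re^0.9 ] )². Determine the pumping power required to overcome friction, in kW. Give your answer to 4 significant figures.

Reynolds number Re = ρVD/μ = 891.8 · 6.255 · 0.04495 / 0.278 = 900.6.
Re < 2300 → laminar flow, so f = 64/Re = 64/900.6 = 0.07106 (the turbulent correlation is not needed).
Darcy-Weisbach: ΔP = f(L/D)(ρV²/2) = 0.07106·(206.7/0.04495)·(891.8·6.255²/2) = 0.07106·4598·1.745e+04 = 5.701e+06 Pa.
Q = V·A = 6.255·0.001587 = 0.009926 m³/s.
Pumping power P = QΔP = 0.009926·5.701e+06 = 56585 W = 56.59 kW.

P ≈ 56.59 kW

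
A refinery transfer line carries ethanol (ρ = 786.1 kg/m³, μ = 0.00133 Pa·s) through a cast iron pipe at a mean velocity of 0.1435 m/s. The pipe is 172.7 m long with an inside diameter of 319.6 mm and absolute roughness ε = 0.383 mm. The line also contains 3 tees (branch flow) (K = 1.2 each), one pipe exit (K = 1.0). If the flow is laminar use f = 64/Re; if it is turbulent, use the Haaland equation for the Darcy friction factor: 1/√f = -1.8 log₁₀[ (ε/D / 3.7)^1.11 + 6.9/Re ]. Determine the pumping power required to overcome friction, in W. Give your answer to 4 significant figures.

P ≈ 1.764 W

Reynolds number Re = ρVD/μ = 786.1 · 0.1435 · 0.3196 / 0.00133 = 2.711e+04.
Re > 4000 → turbulent. Relative roughness ε/D = 0.000383/0.3196 = 0.0012. Haaland: 1/√f = -1.8 log₁₀[(0.0012/3.7)^1.11 + 6.9/2.711e+04] = -1.8 log₁₀[0.000134 + 0.000255] = 6.139, so f = 0.02653.
Total minor-loss coefficient ΣK = 3·1.2 + 1·1 = 4.6.
ΔP = [f·L/D + ΣK]·(ρV²/2) = [0.02653·172.7/0.3196 + 4.6]·(786.1·0.1435²/2) = [14.34 + 4.6]·8.094 = 153.3 Pa.
Q = V·A = 0.1435·0.08022 = 0.01151 m³/s.
Pumping power P = QΔP = 0.01151·153.3 = 1.7644 W = 1.764 W.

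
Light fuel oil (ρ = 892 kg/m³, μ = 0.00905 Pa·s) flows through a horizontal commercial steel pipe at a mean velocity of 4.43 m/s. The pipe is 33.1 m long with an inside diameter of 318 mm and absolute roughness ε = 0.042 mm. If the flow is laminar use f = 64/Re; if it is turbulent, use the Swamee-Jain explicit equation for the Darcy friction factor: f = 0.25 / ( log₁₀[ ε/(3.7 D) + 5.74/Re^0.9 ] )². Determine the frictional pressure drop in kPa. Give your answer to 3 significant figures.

ΔP ≈ 16.0 kPa

Reynolds number Re = ρVD/μ = 892 · 4.43 · 0.318 / 0.00905 = 1.389e+05.
Re > 4000 → turbulent. Relative roughness ε/D = 4.2e-05/0.318 = 0.000132. Swamee-Jain: f = 0.25/(log₁₀[0.000132/3.7 + 5.74/1.389e+05^0.9])² = 0.25/(log₁₀[3.57e-05 + 0.000135])² = 0.25/(-3.768)² = 0.01761.
Darcy-Weisbach: ΔP = f(L/D)(ρV²/2) = 0.01761·(33.1/0.318)·(892·4.43²/2) = 0.01761·104.1·8753 = 1.605e+04 Pa.
ΔP = 1.605e+04 Pa = 16.0 kPa.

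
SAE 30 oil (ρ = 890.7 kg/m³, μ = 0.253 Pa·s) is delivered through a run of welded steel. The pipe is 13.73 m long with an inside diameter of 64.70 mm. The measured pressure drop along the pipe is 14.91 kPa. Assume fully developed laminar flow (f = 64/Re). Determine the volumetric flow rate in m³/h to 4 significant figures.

For laminar flow, f = 64/Re with Re = ρVD/μ, so Darcy-Weisbach reduces to ΔP = 32μLV/D². Solving for V: V = ΔP·D²/(32μL) = 1.491e+04·(0.0647)²/(32·0.253·13.73) = 0.5615 m/s.
Check: Re = ρVD/μ = 890.7·0.5615·0.0647/0.253 = 127.9 < 2300, so the laminar assumption holds.
Q = V·A = 0.5615·(π/4·0.0647²) = 0.001846 m³/s = 6.646 m³/h.

Q ≈ 6.646 m³/h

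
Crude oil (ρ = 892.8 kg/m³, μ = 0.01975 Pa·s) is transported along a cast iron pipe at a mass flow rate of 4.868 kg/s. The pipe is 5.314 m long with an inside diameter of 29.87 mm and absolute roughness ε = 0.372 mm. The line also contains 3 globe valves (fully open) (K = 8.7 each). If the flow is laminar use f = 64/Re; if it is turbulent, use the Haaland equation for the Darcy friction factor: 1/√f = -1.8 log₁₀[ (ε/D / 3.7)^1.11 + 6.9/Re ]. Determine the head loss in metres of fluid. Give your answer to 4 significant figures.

h_f ≈ 105.4 m

A = πD²/4 = π(0.02987)²/4 = 0.0007007 m²; mean velocity V = ṁ/(ρA) = 4.868/(892.8 · 0.0007007) = 7.781 m/s.
Reynolds number Re = ρVD/μ = 892.8 · 7.781 · 0.02987 / 0.0198 = 1.051e+04.
Re > 4000 → turbulent. Relative roughness ε/D = 0.000372/0.02987 = 0.0125. Haaland: 1/√f = -1.8 log₁₀[(0.0125/3.7)^1.11 + 6.9/1.051e+04] = -1.8 log₁₀[0.0018 + 0.000657] = 4.698, so f = 0.04532.
Total minor-loss coefficient ΣK = 3·8.7 = 26.1.
ΔP = [f·L/D + ΣK]·(ρV²/2) = [0.04532·5.314/0.02987 + 26.1]·(892.8·7.781²/2) = [8.062 + 26.1]·2.703e+04 = 9.233e+05 Pa.
Head loss h_f = ΔP/(ρg) = 9.233e+05/(892.8·9.81) = 105.4 m.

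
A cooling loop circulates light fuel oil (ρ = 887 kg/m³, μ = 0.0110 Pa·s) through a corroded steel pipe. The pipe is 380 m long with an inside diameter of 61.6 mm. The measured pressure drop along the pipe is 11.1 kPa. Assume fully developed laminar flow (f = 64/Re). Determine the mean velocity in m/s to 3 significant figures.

V ≈ 0.315 m/s

For laminar flow, f = 64/Re with Re = ρVD/μ, so Darcy-Weisbach reduces to ΔP = 32μLV/D². Solving for V: V = ΔP·D²/(32μL) = 1.11e+04·(0.0616)²/(32·0.011·380) = 0.3149 m/s.
Check: Re = ρVD/μ = 887·0.3149·0.0616/0.011 = 1564 < 2300, so the laminar assumption holds.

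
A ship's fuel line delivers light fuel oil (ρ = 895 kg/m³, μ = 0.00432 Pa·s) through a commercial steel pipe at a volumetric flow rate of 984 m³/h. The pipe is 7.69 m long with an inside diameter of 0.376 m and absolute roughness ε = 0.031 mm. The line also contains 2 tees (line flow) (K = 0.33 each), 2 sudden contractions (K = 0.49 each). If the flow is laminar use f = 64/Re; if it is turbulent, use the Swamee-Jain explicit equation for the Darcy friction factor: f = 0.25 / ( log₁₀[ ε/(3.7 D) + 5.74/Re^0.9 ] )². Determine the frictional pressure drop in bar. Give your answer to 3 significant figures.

ΔP ≈ 0.0535 bar

Q = 984 m³/h = 984/3600 = 0.2733 m³/s.
Cross-sectional area A = πD²/4 = π(0.376)²/4 = 0.111 m²; mean velocity V = Q/A = 0.2733/0.111 = 2.462 m/s.
Reynolds number Re = ρVD/μ = 895 · 2.462 · 0.376 / 0.00432 = 1.918e+05.
Re > 4000 → turbulent. Relative roughness ε/D = 3.1e-05/0.376 = 8.24e-05. Swamee-Jain: f = 0.25/(log₁₀[8.24e-05/3.7 + 5.74/1.918e+05^0.9])² = 0.25/(log₁₀[2.23e-05 + 0.000101])² = 0.25/(-3.909)² = 0.01636.
Total minor-loss coefficient ΣK = 2·0.33 + 2·0.49 = 1.64.
ΔP = [f·L/D + ΣK]·(ρV²/2) = [0.01636·7.69/0.376 + 1.64]·(895·2.462²/2) = [0.3346 + 1.64]·2712 = 5355 Pa.
ΔP = 5355 Pa = 0.0535 bar.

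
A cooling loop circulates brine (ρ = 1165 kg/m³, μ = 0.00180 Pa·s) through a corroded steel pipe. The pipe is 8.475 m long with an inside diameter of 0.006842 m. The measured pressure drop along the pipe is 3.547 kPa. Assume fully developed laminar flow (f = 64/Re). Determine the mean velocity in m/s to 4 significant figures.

For laminar flow, f = 64/Re with Re = ρVD/μ, so Darcy-Weisbach reduces to ΔP = 32μLV/D². Solving for V: V = ΔP·D²/(32μL) = 3547·(0.006842)²/(32·0.0018·8.475) = 0.3401 m/s.
Check: Re = ρVD/μ = 1165·0.3401·0.006842/0.0018 = 1506 < 2300, so the laminar assumption holds.

V ≈ 0.3401 m/s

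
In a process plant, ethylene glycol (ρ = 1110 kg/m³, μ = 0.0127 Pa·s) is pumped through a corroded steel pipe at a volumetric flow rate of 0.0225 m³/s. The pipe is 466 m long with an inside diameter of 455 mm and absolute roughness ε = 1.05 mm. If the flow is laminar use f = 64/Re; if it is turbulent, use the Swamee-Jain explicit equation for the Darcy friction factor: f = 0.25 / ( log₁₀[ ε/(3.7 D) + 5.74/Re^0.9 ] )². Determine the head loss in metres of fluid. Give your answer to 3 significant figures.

Cross-sectional area A = πD²/4 = π(0.455)²/4 = 0.1626 m²; mean velocity V = Q/A = 0.0225/0.1626 = 0.1384 m/s.
Reynolds number Re = ρVD/μ = 1110 · 0.1384 · 0.455 / 0.0127 = 5503.
Re > 4000 → turbulent. Relative roughness ε/D = 0.00105/0.455 = 0.00231. Swamee-Jain: f = 0.25/(log₁₀[0.00231/3.7 + 5.74/5503^0.9])² = 0.25/(log₁₀[0.000624 + 0.00247])² = 0.25/(-2.51)² = 0.03969.
Darcy-Weisbach: ΔP = f(L/D)(ρV²/2) = 0.03969·(466/0.455)·(1110·0.1384²/2) = 0.03969·1024·10.63 = 432 Pa.
Head loss h_f = ΔP/(ρg) = 432/(1110·9.81) = 0.0397 m.

h_f ≈ 0.0397 m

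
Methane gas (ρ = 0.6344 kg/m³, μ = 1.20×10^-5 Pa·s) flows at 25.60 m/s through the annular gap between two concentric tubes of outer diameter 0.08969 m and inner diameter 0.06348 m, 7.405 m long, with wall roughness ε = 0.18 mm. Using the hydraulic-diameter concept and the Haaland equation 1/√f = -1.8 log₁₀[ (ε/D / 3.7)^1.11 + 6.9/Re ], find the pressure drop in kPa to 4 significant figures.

ΔP ≈ 2.084 kPa

Hydraulic diameter D_h = 4A/P = D_o - D_i = 0.08969 - 0.06348 = 0.02621 m.
Re = ρVD_h/μ = 0.6344·25.6·0.02621/1.2e-05 = 3.547e+04.
ε/D_h = 0.00018/0.02621 = 0.00687; Haaland gives 1/√f = -1.8 log₁₀[0.000929+0.000195] = 5.309, so f = 0.03548.
ΔP = f(L/D_h)(ρV²/2) = 0.03548·7.405/0.02621·207.9 = 2084 Pa.
ΔP = 2.084 kPa.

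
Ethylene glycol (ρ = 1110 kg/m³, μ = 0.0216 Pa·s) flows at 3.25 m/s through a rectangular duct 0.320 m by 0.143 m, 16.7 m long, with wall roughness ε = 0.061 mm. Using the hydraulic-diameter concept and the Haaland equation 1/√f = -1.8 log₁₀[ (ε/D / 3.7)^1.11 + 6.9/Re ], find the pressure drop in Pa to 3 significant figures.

ΔP ≈ 11700 Pa

Hydraulic diameter D_h = 4A/P = 4·(0.32·0.143)/(2·(0.32+0.143)) = 0.183/0.926 = 0.1977 m.
Re = ρVD_h/μ = 1110·3.25·0.1977/0.0216 = 3.301e+04.
ε/D_h = 6.1e-05/0.1977 = 0.000309; Haaland gives 1/√f = -1.8 log₁₀[2.97e-05+0.000209] = 6.52, so f = 0.02352.
ΔP = f(L/D_h)(ρV²/2) = 0.02352·16.7/0.1977·5862 = 1.165e+04 Pa.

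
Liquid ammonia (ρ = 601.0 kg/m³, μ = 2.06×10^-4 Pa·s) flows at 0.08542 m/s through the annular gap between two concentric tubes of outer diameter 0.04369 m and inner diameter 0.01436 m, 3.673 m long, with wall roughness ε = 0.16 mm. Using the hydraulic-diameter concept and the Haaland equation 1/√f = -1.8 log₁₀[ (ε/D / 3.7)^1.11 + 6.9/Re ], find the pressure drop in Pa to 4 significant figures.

Hydraulic diameter D_h = 4A/P = D_o - D_i = 0.04369 - 0.01436 = 0.02933 m.
Re = ρVD_h/μ = 601·0.08542·0.02933/0.000206 = 7309.
ε/D_h = 0.00016/0.02933 = 0.00546; Haaland gives 1/√f = -1.8 log₁₀[0.00072+0.000944] = 5.002, so f = 0.03997.
ΔP = f(L/D_h)(ρV²/2) = 0.03997·3.673/0.02933·2.193 = 10.97 Pa.

ΔP ≈ 10.97 Pa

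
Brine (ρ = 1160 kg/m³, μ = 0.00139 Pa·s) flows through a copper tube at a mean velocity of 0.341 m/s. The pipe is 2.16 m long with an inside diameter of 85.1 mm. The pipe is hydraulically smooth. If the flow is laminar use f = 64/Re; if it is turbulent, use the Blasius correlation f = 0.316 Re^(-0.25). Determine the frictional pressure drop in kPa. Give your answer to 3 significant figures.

Reynolds number Re = ρVD/μ = 1160 · 0.341 · 0.0851 / 0.00139 = 2.422e+04.
Re > 4000 → turbulent. Smooth-pipe (Blasius): f = 0.316 Re^(-0.25) = 0.316/(2.422e+04)^0.25 = 0.02533.
Darcy-Weisbach: ΔP = f(L/D)(ρV²/2) = 0.02533·(2.16/0.0851)·(1160·0.341²/2) = 0.02533·25.38·67.44 = 43.36 Pa.
ΔP = 43.36 Pa = 0.0434 kPa.

ΔP ≈ 0.0434 kPa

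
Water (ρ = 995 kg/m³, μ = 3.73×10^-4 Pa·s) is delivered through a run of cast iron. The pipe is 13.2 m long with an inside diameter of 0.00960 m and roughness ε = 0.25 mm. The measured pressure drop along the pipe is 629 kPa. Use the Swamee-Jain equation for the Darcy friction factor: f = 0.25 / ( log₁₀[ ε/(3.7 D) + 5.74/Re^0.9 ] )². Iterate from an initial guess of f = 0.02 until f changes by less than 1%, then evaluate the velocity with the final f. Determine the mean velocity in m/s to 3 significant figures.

V ≈ 4.11 m/s

Rearranging Darcy-Weisbach: V = √(2·ΔP·D/(f·L·ρ)). With ε/D = 0.00025/0.0096 = 0.026, iterate starting from f = 0.02:
  f = 0.02 → V = √(2·6.29e+05·0.0096/(0.02·13.2·995)) = 6.781 m/s; Re = ρVD/μ = 1.736e+05; f → 0.0543
  f = 0.0543 → V = 4.115 m/s; Re = 1.054e+05; f → 0.05449
Converged (Δf/f < 1%). With the final f = 0.05449: V = √(2·6.29e+05·0.0096/(0.05449·13.2·995)) = 4.108 m/s.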